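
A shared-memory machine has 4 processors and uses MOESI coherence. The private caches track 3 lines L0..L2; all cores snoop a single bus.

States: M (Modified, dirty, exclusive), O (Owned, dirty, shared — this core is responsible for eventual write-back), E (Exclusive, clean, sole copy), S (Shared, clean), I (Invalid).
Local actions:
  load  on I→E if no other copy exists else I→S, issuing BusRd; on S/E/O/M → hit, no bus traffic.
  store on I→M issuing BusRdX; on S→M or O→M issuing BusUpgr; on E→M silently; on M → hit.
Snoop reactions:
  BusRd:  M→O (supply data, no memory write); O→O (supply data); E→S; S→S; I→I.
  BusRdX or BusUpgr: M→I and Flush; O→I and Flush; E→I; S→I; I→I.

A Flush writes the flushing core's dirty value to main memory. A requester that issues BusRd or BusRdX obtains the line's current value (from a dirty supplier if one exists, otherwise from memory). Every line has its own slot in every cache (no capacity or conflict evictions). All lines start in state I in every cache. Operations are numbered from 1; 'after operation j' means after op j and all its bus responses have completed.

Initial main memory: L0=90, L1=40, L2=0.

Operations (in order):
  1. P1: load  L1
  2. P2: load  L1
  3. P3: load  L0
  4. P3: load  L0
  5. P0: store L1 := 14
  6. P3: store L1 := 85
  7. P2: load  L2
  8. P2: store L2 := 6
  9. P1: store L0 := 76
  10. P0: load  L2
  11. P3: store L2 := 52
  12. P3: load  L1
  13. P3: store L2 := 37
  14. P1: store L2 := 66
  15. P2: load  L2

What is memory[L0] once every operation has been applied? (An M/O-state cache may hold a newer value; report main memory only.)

memory[L0] = 90

step 1: P1: load  L1  ⟶  IEII  (L1)  txn=BusRd  M[L1]=40
step 2: P2: load  L1  ⟶  ISSI  (L1)  txn=BusRd  M[L1]=40
step 3: P3: load  L0  ⟶  IIIE  (L0)  txn=BusRd  M[L0]=90
step 4: P3: load  L0  ⟶  IIIE  (L0)  txn=∅  M[L0]=90
step 5: P0: store L1 := 14  ⟶  MIII  (L1)  txn=BusRdX  M[L1]=40
step 6: P3: store L1 := 85  ⟶  IIIM  (L1)  txn=BusRdX+Flush  M[L1]=14
step 7: P2: load  L2  ⟶  IIEI  (L2)  txn=BusRd  M[L2]=0
step 8: P2: store L2 := 6  ⟶  IIMI  (L2)  txn=∅  M[L2]=0
step 9: P1: store L0 := 76  ⟶  IMII  (L0)  txn=BusRdX  M[L0]=90
step 10: P0: load  L2  ⟶  SIOI  (L2)  txn=BusRd  M[L2]=0
step 11: P3: store L2 := 52  ⟶  IIIM  (L2)  txn=BusRdX+Flush  M[L2]=6
step 12: P3: load  L1  ⟶  IIIM  (L1)  txn=∅  M[L1]=14
step 13: P3: store L2 := 37  ⟶  IIIM  (L2)  txn=∅  M[L2]=6
step 14: P1: store L2 := 66  ⟶  IMII  (L2)  txn=BusRdX+Flush  M[L2]=37
step 15: P2: load  L2  ⟶  IOSI  (L2)  txn=BusRd  M[L2]=37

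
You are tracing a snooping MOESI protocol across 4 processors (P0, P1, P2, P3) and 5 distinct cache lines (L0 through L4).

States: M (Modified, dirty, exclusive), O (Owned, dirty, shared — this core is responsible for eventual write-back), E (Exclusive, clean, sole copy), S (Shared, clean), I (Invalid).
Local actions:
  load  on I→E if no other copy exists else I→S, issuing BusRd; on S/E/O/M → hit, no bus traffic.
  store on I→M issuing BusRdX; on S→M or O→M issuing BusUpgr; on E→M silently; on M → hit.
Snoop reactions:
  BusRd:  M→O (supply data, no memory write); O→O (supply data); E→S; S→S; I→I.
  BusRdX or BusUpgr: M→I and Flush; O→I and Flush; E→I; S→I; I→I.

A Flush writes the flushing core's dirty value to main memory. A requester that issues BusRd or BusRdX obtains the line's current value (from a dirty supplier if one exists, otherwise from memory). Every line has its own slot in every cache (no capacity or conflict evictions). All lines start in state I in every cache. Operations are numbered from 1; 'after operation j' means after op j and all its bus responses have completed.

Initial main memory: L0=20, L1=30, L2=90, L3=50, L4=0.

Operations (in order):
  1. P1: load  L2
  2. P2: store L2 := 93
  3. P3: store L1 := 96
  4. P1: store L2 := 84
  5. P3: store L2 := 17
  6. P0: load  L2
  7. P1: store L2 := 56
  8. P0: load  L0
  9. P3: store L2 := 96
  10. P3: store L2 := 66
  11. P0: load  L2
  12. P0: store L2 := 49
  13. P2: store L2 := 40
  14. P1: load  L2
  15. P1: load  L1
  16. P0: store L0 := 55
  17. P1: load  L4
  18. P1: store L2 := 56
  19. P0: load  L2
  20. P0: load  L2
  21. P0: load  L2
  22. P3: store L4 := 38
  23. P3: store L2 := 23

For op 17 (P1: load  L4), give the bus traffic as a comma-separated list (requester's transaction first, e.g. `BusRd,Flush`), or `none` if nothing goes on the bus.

bus = BusRd

1. P1: load  L2  bus=[BusRd]  L2: P0=I P1=E P2=I P3=I  mem[L2]=90
2. P2: store L2 := 93  bus=[BusRdX]  L2: P0=I P1=I P2=M P3=I  mem[L2]=90
3. P3: store L1 := 96  bus=[BusRdX]  L1: P0=I P1=I P2=I P3=M  mem[L1]=30
4. P1: store L2 := 84  bus=[BusRdX,Flush]  L2: P0=I P1=M P2=I P3=I  mem[L2]=93
5. P3: store L2 := 17  bus=[BusRdX,Flush]  L2: P0=I P1=I P2=I P3=M  mem[L2]=84
6. P0: load  L2  bus=[BusRd]  L2: P0=S P1=I P2=I P3=O  mem[L2]=84
7. P1: store L2 := 56  bus=[BusRdX,Flush]  L2: P0=I P1=M P2=I P3=I  mem[L2]=17
8. P0: load  L0  bus=[BusRd]  L0: P0=E P1=I P2=I P3=I  mem[L0]=20
9. P3: store L2 := 96  bus=[BusRdX,Flush]  L2: P0=I P1=I P2=I P3=M  mem[L2]=56
10. P3: store L2 := 66  bus=[-]  L2: P0=I P1=I P2=I P3=M  mem[L2]=56
11. P0: load  L2  bus=[BusRd]  L2: P0=S P1=I P2=I P3=O  mem[L2]=56
12. P0: store L2 := 49  bus=[BusUpgr,Flush]  L2: P0=M P1=I P2=I P3=I  mem[L2]=66
13. P2: store L2 := 40  bus=[BusRdX,Flush]  L2: P0=I P1=I P2=M P3=I  mem[L2]=49
14. P1: load  L2  bus=[BusRd]  L2: P0=I P1=S P2=O P3=I  mem[L2]=49
15. P1: load  L1  bus=[BusRd]  L1: P0=I P1=S P2=I P3=O  mem[L1]=30
16. P0: store L0 := 55  bus=[-]  L0: P0=M P1=I P2=I P3=I  mem[L0]=20
17. P1: load  L4  bus=[BusRd]  L4: P0=I P1=E P2=I P3=I  mem[L4]=0
18. P1: store L2 := 56  bus=[BusUpgr,Flush]  L2: P0=I P1=M P2=I P3=I  mem[L2]=40
19. P0: load  L2  bus=[BusRd]  L2: P0=S P1=O P2=I P3=I  mem[L2]=40
20. P0: load  L2  bus=[-]  L2: P0=S P1=O P2=I P3=I  mem[L2]=40
21. P0: load  L2  bus=[-]  L2: P0=S P1=O P2=I P3=I  mem[L2]=40
22. P3: store L4 := 38  bus=[BusRdX]  L4: P0=I P1=I P2=I P3=M  mem[L4]=0
23. P3: store L2 := 23  bus=[BusRdX,Flush]  L2: P0=I P1=I P2=I P3=M  mem[L2]=56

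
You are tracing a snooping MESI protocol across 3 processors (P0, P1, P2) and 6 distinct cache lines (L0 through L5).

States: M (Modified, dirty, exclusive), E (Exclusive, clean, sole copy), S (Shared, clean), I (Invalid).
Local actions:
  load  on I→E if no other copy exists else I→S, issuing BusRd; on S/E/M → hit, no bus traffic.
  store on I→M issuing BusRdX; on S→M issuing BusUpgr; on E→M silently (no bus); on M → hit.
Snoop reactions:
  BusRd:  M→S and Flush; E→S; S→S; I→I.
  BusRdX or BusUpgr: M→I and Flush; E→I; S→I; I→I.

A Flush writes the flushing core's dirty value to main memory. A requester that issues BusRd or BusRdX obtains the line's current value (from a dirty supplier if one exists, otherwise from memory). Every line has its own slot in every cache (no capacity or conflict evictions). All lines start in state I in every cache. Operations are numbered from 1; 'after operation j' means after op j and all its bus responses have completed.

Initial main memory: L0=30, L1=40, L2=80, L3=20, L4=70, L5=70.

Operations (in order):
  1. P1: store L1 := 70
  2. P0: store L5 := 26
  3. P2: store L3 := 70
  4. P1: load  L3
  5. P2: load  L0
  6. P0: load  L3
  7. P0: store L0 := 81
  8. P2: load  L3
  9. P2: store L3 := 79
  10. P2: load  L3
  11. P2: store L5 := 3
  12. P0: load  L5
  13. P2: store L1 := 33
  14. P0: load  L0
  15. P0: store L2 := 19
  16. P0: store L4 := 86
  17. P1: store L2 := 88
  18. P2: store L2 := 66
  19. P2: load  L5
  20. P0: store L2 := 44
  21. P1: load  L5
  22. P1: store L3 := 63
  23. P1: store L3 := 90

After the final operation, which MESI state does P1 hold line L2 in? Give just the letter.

1. P1: store L1 := 70  bus=[BusRdX]  L1: P0=I P1=M P2=I  mem[L1]=40
2. P0: store L5 := 26  bus=[BusRdX]  L5: P0=M P1=I P2=I  mem[L5]=70
3. P2: store L3 := 70  bus=[BusRdX]  L3: P0=I P1=I P2=M  mem[L3]=20
4. P1: load  L3  bus=[BusRd,Flush]  L3: P0=I P1=S P2=S  mem[L3]=70
5. P2: load  L0  bus=[BusRd]  L0: P0=I P1=I P2=E  mem[L0]=30
6. P0: load  L3  bus=[BusRd]  L3: P0=S P1=S P2=S  mem[L3]=70
7. P0: store L0 := 81  bus=[BusRdX]  L0: P0=M P1=I P2=I  mem[L0]=30
8. P2: load  L3  bus=[-]  L3: P0=S P1=S P2=S  mem[L3]=70
9. P2: store L3 := 79  bus=[BusUpgr]  L3: P0=I P1=I P2=M  mem[L3]=70
10. P2: load  L3  bus=[-]  L3: P0=I P1=I P2=M  mem[L3]=70
11. P2: store L5 := 3  bus=[BusRdX,Flush]  L5: P0=I P1=I P2=M  mem[L5]=26
12. P0: load  L5  bus=[BusRd,Flush]  L5: P0=S P1=I P2=S  mem[L5]=3
13. P2: store L1 := 33  bus=[BusRdX,Flush]  L1: P0=I P1=I P2=M  mem[L1]=70
14. P0: load  L0  bus=[-]  L0: P0=M P1=I P2=I  mem[L0]=30
15. P0: store L2 := 19  bus=[BusRdX]  L2: P0=M P1=I P2=I  mem[L2]=80
16. P0: store L4 := 86  bus=[BusRdX]  L4: P0=M P1=I P2=I  mem[L4]=70
17. P1: store L2 := 88  bus=[BusRdX,Flush]  L2: P0=I P1=M P2=I  mem[L2]=19
18. P2: store L2 := 66  bus=[BusRdX,Flush]  L2: P0=I P1=I P2=M  mem[L2]=88
19. P2: load  L5  bus=[-]  L5: P0=S P1=I P2=S  mem[L5]=3
20. P0: store L2 := 44  bus=[BusRdX,Flush]  L2: P0=M P1=I P2=I  mem[L2]=66
21. P1: load  L5  bus=[BusRd]  L5: P0=S P1=S P2=S  mem[L5]=3
22. P1: store L3 := 63  bus=[BusRdX,Flush]  L3: P0=I P1=M P2=I  mem[L3]=79
23. P1: store L3 := 90  bus=[-]  L3: P0=I P1=M P2=I  mem[L3]=79

state = I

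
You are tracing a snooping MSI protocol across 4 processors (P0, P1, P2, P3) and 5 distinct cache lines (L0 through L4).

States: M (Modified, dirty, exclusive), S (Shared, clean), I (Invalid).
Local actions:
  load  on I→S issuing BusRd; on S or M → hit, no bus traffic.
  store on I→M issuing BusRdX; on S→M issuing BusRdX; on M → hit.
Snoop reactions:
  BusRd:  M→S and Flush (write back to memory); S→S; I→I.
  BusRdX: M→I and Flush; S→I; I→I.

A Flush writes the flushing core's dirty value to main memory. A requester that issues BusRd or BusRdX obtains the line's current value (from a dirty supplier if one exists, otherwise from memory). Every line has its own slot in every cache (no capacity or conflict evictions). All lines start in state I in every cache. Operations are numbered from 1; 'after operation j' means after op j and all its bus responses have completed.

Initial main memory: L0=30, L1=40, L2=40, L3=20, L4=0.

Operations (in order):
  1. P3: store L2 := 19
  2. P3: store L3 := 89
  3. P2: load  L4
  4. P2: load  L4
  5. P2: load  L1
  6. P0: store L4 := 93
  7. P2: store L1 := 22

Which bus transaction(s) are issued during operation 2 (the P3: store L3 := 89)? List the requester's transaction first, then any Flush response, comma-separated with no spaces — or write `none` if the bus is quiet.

bus = BusRdX

  op1 P3: store L2 := 19 → I/I/I/M on L2; bus BusRdX; mem=40
  op2 P3: store L3 := 89 → I/I/I/M on L3; bus BusRdX; mem=20
  op3 P2: load  L4 → I/I/S/I on L4; bus BusRd; mem=0
  op4 P2: load  L4 → I/I/S/I on L4; bus (none); mem=0
  op5 P2: load  L1 → I/I/S/I on L1; bus BusRd; mem=40
  op6 P0: store L4 := 93 → M/I/I/I on L4; bus BusRdX; mem=0
  op7 P2: store L1 := 22 → I/I/M/I on L1; bus BusRdX; mem=40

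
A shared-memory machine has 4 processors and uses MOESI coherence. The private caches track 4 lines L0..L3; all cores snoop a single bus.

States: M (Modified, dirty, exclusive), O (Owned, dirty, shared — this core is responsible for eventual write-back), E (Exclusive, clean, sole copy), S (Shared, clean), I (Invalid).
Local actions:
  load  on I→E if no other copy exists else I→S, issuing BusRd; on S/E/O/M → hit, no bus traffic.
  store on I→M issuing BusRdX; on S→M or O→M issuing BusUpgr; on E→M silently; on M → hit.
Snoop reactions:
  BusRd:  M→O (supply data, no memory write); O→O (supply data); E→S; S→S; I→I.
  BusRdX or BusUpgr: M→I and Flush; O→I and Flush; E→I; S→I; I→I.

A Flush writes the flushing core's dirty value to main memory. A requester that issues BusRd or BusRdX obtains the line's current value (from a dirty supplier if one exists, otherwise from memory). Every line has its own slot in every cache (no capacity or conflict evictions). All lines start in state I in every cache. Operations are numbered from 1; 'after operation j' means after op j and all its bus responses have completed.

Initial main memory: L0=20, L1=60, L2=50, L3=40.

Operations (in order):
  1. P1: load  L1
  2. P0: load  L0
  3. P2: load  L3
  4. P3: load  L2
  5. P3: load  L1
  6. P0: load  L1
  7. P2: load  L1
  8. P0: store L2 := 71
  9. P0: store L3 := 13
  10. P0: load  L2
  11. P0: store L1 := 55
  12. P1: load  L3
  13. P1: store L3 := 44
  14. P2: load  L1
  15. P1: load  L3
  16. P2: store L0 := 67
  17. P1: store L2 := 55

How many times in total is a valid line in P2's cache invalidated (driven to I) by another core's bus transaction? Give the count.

step 1: P1: load  L1  ⟶  IEII  (L1)  txn=BusRd  M[L1]=60
step 2: P0: load  L0  ⟶  EIII  (L0)  txn=BusRd  M[L0]=20
step 3: P2: load  L3  ⟶  IIEI  (L3)  txn=BusRd  M[L3]=40
step 4: P3: load  L2  ⟶  IIIE  (L2)  txn=BusRd  M[L2]=50
step 5: P3: load  L1  ⟶  ISIS  (L1)  txn=BusRd  M[L1]=60
step 6: P0: load  L1  ⟶  SSIS  (L1)  txn=BusRd  M[L1]=60
step 7: P2: load  L1  ⟶  SSSS  (L1)  txn=BusRd  M[L1]=60
step 8: P0: store L2 := 71  ⟶  MIII  (L2)  txn=BusRdX  M[L2]=50
step 9: P0: store L3 := 13  ⟶  MIII  (L3)  txn=BusRdX  M[L3]=40
step 10: P0: load  L2  ⟶  MIII  (L2)  txn=∅  M[L2]=50
step 11: P0: store L1 := 55  ⟶  MIII  (L1)  txn=BusUpgr  M[L1]=60
step 12: P1: load  L3  ⟶  OSII  (L3)  txn=BusRd  M[L3]=40
step 13: P1: store L3 := 44  ⟶  IMII  (L3)  txn=BusUpgr+Flush  M[L3]=13
step 14: P2: load  L1  ⟶  OISI  (L1)  txn=BusRd  M[L1]=60
step 15: P1: load  L3  ⟶  IMII  (L3)  txn=∅  M[L3]=13
step 16: P2: store L0 := 67  ⟶  IIMI  (L0)  txn=BusRdX  M[L0]=20
step 17: P1: store L2 := 55  ⟶  IMII  (L2)  txn=BusRdX+Flush  M[L2]=71

invalidations = 2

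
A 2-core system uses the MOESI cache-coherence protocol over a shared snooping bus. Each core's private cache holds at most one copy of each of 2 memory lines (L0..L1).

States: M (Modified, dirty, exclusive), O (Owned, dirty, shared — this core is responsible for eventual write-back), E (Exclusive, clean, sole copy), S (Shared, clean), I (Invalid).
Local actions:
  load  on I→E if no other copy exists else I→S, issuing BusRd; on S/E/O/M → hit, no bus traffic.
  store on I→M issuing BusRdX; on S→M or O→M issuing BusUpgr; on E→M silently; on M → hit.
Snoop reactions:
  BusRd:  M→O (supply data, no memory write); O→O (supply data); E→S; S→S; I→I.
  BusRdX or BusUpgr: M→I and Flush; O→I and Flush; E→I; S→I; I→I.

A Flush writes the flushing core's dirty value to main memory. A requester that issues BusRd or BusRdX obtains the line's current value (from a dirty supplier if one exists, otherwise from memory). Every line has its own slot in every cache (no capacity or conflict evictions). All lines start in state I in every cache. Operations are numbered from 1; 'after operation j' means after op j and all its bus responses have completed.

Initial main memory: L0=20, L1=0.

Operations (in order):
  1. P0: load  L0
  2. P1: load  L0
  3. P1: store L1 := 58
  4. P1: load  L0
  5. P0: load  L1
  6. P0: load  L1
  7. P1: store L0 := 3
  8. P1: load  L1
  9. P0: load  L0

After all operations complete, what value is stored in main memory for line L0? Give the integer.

memory[L0] = 20

  op1 P0: load  L0 → E/I on L0; bus BusRd; mem=20
  op2 P1: load  L0 → S/S on L0; bus BusRd; mem=20
  op3 P1: store L1 := 58 → I/M on L1; bus BusRdX; mem=0
  op4 P1: load  L0 → S/S on L0; bus (none); mem=20
  op5 P0: load  L1 → S/O on L1; bus BusRd; mem=0
  op6 P0: load  L1 → S/O on L1; bus (none); mem=0
  op7 P1: store L0 := 3 → I/M on L0; bus BusUpgr; mem=20
  op8 P1: load  L1 → S/O on L1; bus (none); mem=0
  op9 P0: load  L0 → S/O on L0; bus BusRd; mem=20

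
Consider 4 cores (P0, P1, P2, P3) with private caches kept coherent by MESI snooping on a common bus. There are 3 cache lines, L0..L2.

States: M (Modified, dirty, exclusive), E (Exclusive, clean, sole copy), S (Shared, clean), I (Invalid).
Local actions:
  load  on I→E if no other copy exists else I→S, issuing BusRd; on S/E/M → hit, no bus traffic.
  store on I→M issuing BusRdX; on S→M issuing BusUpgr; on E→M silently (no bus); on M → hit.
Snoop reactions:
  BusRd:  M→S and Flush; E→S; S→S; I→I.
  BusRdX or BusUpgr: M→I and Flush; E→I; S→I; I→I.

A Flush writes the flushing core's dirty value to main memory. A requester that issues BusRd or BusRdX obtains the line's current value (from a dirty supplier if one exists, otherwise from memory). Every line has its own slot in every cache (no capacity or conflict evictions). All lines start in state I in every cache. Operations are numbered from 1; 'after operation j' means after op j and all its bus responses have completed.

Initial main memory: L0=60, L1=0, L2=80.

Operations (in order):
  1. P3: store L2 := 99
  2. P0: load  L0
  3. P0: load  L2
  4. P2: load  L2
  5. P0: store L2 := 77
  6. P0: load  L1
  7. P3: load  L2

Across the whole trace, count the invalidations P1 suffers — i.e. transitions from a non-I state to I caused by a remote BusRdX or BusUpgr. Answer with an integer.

[1] P3: store L2 := 99 | P0:I, P1:I, P2:I, P3:M(99) | bus: BusRdX
[2] P0: load  L0 | P0:E(60), P1:I, P2:I, P3:I | bus: BusRd
[3] P0: load  L2 | P0:S(99), P1:I, P2:I, P3:S(99) | bus: BusRd,Flush
[4] P2: load  L2 | P0:S(99), P1:I, P2:S(99), P3:S(99) | bus: BusRd
[5] P0: store L2 := 77 | P0:M(77), P1:I, P2:I, P3:I | bus: BusUpgr
[6] P0: load  L1 | P0:E(0), P1:I, P2:I, P3:I | bus: BusRd
[7] P3: load  L2 | P0:S(77), P1:I, P2:I, P3:S(77) | bus: BusRd,Flush

invalidations = 0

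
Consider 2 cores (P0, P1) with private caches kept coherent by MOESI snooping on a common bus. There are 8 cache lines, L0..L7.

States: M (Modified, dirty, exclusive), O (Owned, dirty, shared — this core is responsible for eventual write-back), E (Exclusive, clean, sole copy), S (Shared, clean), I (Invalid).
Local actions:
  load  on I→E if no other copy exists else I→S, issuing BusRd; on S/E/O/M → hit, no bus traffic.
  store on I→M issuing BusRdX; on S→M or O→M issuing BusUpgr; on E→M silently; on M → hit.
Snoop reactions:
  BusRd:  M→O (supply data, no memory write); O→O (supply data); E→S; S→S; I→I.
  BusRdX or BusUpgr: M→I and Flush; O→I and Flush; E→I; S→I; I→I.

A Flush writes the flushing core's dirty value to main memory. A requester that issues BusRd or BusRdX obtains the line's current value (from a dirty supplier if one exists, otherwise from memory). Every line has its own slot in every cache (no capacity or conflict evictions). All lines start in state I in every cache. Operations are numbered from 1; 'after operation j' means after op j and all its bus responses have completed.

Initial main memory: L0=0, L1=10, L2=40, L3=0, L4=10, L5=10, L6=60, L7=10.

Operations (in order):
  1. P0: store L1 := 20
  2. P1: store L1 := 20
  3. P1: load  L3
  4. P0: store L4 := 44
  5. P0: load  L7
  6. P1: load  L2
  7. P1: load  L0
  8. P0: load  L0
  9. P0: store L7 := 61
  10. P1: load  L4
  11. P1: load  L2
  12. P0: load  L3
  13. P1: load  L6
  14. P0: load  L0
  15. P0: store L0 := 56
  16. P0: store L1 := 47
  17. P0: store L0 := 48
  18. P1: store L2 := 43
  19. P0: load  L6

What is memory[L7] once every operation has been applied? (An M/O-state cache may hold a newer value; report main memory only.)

1. P0: store L1 := 20  bus=[BusRdX]  L1: P0=M P1=I  mem[L1]=10
2. P1: store L1 := 20  bus=[BusRdX,Flush]  L1: P0=I P1=M  mem[L1]=20
3. P1: load  L3  bus=[BusRd]  L3: P0=I P1=E  mem[L3]=0
4. P0: store L4 := 44  bus=[BusRdX]  L4: P0=M P1=I  mem[L4]=10
5. P0: load  L7  bus=[BusRd]  L7: P0=E P1=I  mem[L7]=10
6. P1: load  L2  bus=[BusRd]  L2: P0=I P1=E  mem[L2]=40
7. P1: load  L0  bus=[BusRd]  L0: P0=I P1=E  mem[L0]=0
8. P0: load  L0  bus=[BusRd]  L0: P0=S P1=S  mem[L0]=0
9. P0: store L7 := 61  bus=[-]  L7: P0=M P1=I  mem[L7]=10
10. P1: load  L4  bus=[BusRd]  L4: P0=O P1=S  mem[L4]=10
11. P1: load  L2  bus=[-]  L2: P0=I P1=E  mem[L2]=40
12. P0: load  L3  bus=[BusRd]  L3: P0=S P1=S  mem[L3]=0
13. P1: load  L6  bus=[BusRd]  L6: P0=I P1=E  mem[L6]=60
14. P0: load  L0  bus=[-]  L0: P0=S P1=S  mem[L0]=0
15. P0: store L0 := 56  bus=[BusUpgr]  L0: P0=M P1=I  mem[L0]=0
16. P0: store L1 := 47  bus=[BusRdX,Flush]  L1: P0=M P1=I  mem[L1]=20
17. P0: store L0 := 48  bus=[-]  L0: P0=M P1=I  mem[L0]=0
18. P1: store L2 := 43  bus=[-]  L2: P0=I P1=M  mem[L2]=40
19. P0: load  L6  bus=[BusRd]  L6: P0=S P1=S  mem[L6]=60

memory[L7] = 10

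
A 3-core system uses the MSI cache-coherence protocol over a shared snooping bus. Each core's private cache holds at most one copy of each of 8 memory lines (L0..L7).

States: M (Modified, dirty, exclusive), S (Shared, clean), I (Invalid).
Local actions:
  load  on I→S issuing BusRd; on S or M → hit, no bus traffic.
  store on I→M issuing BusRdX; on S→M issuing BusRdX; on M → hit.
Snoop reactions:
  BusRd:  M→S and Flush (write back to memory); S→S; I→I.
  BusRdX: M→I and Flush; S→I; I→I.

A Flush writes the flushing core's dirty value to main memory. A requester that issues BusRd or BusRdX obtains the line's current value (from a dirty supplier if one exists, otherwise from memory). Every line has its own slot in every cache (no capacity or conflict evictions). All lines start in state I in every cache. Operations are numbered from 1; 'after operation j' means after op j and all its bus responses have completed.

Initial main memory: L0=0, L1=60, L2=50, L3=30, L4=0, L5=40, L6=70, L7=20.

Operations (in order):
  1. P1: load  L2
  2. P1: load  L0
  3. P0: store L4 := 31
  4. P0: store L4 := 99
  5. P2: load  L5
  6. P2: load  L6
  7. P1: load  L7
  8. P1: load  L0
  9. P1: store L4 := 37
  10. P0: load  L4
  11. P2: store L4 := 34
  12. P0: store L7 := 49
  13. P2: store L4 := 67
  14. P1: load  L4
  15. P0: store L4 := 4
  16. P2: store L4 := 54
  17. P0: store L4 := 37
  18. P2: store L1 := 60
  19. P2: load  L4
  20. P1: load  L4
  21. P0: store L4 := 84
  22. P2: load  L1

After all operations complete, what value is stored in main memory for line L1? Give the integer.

memory[L1] = 60

[1] P1: load  L2 | P0:I, P1:S(50), P2:I | bus: BusRd
[2] P1: load  L0 | P0:I, P1:S(0), P2:I | bus: BusRd
[3] P0: store L4 := 31 | P0:M(31), P1:I, P2:I | bus: BusRdX
[4] P0: store L4 := 99 | P0:M(99), P1:I, P2:I | bus: none
[5] P2: load  L5 | P0:I, P1:I, P2:S(40) | bus: BusRd
[6] P2: load  L6 | P0:I, P1:I, P2:S(70) | bus: BusRd
[7] P1: load  L7 | P0:I, P1:S(20), P2:I | bus: BusRd
[8] P1: load  L0 | P0:I, P1:S(0), P2:I | bus: none
[9] P1: store L4 := 37 | P0:I, P1:M(37), P2:I | bus: BusRdX,Flush
[10] P0: load  L4 | P0:S(37), P1:S(37), P2:I | bus: BusRd,Flush
[11] P2: store L4 := 34 | P0:I, P1:I, P2:M(34) | bus: BusRdX
[12] P0: store L7 := 49 | P0:M(49), P1:I, P2:I | bus: BusRdX
[13] P2: store L4 := 67 | P0:I, P1:I, P2:M(67) | bus: none
[14] P1: load  L4 | P0:I, P1:S(67), P2:S(67) | bus: BusRd,Flush
[15] P0: store L4 := 4 | P0:M(4), P1:I, P2:I | bus: BusRdX
[16] P2: store L4 := 54 | P0:I, P1:I, P2:M(54) | bus: BusRdX,Flush
[17] P0: store L4 := 37 | P0:M(37), P1:I, P2:I | bus: BusRdX,Flush
[18] P2: store L1 := 60 | P0:I, P1:I, P2:M(60) | bus: BusRdX
[19] P2: load  L4 | P0:S(37), P1:I, P2:S(37) | bus: BusRd,Flush
[20] P1: load  L4 | P0:S(37), P1:S(37), P2:S(37) | bus: BusRd
[21] P0: store L4 := 84 | P0:M(84), P1:I, P2:I | bus: BusRdX
[22] P2: load  L1 | P0:I, P1:I, P2:M(60) | bus: none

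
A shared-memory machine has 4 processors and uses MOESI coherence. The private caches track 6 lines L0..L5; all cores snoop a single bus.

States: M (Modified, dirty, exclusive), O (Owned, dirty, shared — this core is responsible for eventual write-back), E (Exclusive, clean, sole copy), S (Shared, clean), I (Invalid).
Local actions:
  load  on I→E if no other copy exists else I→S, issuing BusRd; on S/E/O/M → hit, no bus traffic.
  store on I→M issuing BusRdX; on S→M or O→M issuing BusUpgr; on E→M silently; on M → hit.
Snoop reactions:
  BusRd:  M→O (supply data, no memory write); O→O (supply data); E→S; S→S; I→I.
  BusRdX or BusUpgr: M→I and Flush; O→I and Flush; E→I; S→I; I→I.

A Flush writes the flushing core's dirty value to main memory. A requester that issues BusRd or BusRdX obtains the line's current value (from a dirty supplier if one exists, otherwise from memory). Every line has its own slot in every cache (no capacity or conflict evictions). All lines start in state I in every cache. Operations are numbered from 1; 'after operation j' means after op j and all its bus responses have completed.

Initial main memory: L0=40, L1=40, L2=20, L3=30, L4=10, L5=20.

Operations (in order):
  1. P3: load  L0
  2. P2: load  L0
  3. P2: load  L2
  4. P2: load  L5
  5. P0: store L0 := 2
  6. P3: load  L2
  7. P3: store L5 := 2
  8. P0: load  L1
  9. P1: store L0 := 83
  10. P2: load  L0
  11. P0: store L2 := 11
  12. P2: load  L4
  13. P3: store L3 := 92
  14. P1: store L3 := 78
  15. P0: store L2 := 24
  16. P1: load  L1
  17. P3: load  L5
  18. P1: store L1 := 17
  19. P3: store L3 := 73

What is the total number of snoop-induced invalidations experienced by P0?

invalidations = 2

1. P3: load  L0  bus=[BusRd]  L0: P0=I P1=I P2=I P3=E  mem[L0]=40
2. P2: load  L0  bus=[BusRd]  L0: P0=I P1=I P2=S P3=S  mem[L0]=40
3. P2: load  L2  bus=[BusRd]  L2: P0=I P1=I P2=E P3=I  mem[L2]=20
4. P2: load  L5  bus=[BusRd]  L5: P0=I P1=I P2=E P3=I  mem[L5]=20
5. P0: store L0 := 2  bus=[BusRdX]  L0: P0=M P1=I P2=I P3=I  mem[L0]=40
6. P3: load  L2  bus=[BusRd]  L2: P0=I P1=I P2=S P3=S  mem[L2]=20
7. P3: store L5 := 2  bus=[BusRdX]  L5: P0=I P1=I P2=I P3=M  mem[L5]=20
8. P0: load  L1  bus=[BusRd]  L1: P0=E P1=I P2=I P3=I  mem[L1]=40
9. P1: store L0 := 83  bus=[BusRdX,Flush]  L0: P0=I P1=M P2=I P3=I  mem[L0]=2
10. P2: load  L0  bus=[BusRd]  L0: P0=I P1=O P2=S P3=I  mem[L0]=2
11. P0: store L2 := 11  bus=[BusRdX]  L2: P0=M P1=I P2=I P3=I  mem[L2]=20
12. P2: load  L4  bus=[BusRd]  L4: P0=I P1=I P2=E P3=I  mem[L4]=10
13. P3: store L3 := 92  bus=[BusRdX]  L3: P0=I P1=I P2=I P3=M  mem[L3]=30
14. P1: store L3 := 78  bus=[BusRdX,Flush]  L3: P0=I P1=M P2=I P3=I  mem[L3]=92
15. P0: store L2 := 24  bus=[-]  L2: P0=M P1=I P2=I P3=I  mem[L2]=20
16. P1: load  L1  bus=[BusRd]  L1: P0=S P1=S P2=I P3=I  mem[L1]=40
17. P3: load  L5  bus=[-]  L5: P0=I P1=I P2=I P3=M  mem[L5]=20
18. P1: store L1 := 17  bus=[BusUpgr]  L1: P0=I P1=M P2=I P3=I  mem[L1]=40
19. P3: store L3 := 73  bus=[BusRdX,Flush]  L3: P0=I P1=I P2=I P3=M  mem[L3]=78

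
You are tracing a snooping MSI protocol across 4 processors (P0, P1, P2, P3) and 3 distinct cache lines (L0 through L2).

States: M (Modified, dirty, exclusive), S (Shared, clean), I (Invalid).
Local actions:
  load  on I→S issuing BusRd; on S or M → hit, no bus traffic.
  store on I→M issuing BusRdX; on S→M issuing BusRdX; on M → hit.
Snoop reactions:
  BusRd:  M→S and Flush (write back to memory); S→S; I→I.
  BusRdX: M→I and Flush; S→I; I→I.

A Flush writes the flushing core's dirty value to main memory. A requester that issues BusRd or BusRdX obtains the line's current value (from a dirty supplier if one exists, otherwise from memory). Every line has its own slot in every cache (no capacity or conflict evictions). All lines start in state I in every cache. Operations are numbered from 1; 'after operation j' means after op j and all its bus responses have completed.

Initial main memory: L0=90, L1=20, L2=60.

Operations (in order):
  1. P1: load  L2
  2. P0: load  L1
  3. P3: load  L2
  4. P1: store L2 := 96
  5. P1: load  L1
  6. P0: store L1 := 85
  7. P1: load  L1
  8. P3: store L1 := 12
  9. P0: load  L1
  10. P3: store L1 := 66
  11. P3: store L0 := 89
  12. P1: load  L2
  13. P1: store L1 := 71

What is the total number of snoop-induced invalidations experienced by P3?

invalidations = 2

[1] P1: load  L2 | P0:I, P1:S(60), P2:I, P3:I | bus: BusRd
[2] P0: load  L1 | P0:S(20), P1:I, P2:I, P3:I | bus: BusRd
[3] P3: load  L2 | P0:I, P1:S(60), P2:I, P3:S(60) | bus: BusRd
[4] P1: store L2 := 96 | P0:I, P1:M(96), P2:I, P3:I | bus: BusRdX
[5] P1: load  L1 | P0:S(20), P1:S(20), P2:I, P3:I | bus: BusRd
[6] P0: store L1 := 85 | P0:M(85), P1:I, P2:I, P3:I | bus: BusRdX
[7] P1: load  L1 | P0:S(85), P1:S(85), P2:I, P3:I | bus: BusRd,Flush
[8] P3: store L1 := 12 | P0:I, P1:I, P2:I, P3:M(12) | bus: BusRdX
[9] P0: load  L1 | P0:S(12), P1:I, P2:I, P3:S(12) | bus: BusRd,Flush
[10] P3: store L1 := 66 | P0:I, P1:I, P2:I, P3:M(66) | bus: BusRdX
[11] P3: store L0 := 89 | P0:I, P1:I, P2:I, P3:M(89) | bus: BusRdX
[12] P1: load  L2 | P0:I, P1:M(96), P2:I, P3:I | bus: none
[13] P1: store L1 := 71 | P0:I, P1:M(71), P2:I, P3:I | bus: BusRdX,Flush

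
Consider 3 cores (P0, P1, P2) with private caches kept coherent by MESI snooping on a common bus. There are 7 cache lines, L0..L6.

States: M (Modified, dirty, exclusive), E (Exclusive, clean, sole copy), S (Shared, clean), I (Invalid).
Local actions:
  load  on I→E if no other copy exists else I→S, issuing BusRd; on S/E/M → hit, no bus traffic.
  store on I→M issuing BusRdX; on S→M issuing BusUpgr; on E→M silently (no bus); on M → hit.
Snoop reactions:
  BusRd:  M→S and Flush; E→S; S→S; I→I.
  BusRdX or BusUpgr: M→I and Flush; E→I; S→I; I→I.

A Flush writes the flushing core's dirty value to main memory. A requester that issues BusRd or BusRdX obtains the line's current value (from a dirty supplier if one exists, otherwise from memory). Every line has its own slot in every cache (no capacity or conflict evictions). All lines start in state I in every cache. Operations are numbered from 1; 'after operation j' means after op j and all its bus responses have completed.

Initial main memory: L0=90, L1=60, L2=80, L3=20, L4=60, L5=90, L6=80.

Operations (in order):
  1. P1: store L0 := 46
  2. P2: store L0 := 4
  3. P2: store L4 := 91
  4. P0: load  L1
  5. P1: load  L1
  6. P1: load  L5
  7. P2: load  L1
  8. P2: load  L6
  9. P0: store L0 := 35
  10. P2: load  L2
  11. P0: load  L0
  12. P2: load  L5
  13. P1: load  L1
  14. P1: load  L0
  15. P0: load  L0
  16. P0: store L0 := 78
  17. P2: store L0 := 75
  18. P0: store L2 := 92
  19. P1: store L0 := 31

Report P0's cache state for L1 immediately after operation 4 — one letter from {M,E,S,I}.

state = E

1. P1: store L0 := 46  bus=[BusRdX]  L0: P0=I P1=M P2=I  mem[L0]=90
2. P2: store L0 := 4  bus=[BusRdX,Flush]  L0: P0=I P1=I P2=M  mem[L0]=46
3. P2: store L4 := 91  bus=[BusRdX]  L4: P0=I P1=I P2=M  mem[L4]=60
4. P0: load  L1  bus=[BusRd]  L1: P0=E P1=I P2=I  mem[L1]=60
5. P1: load  L1  bus=[BusRd]  L1: P0=S P1=S P2=I  mem[L1]=60
6. P1: load  L5  bus=[BusRd]  L5: P0=I P1=E P2=I  mem[L5]=90
7. P2: load  L1  bus=[BusRd]  L1: P0=S P1=S P2=S  mem[L1]=60
8. P2: load  L6  bus=[BusRd]  L6: P0=I P1=I P2=E  mem[L6]=80
9. P0: store L0 := 35  bus=[BusRdX,Flush]  L0: P0=M P1=I P2=I  mem[L0]=4
10. P2: load  L2  bus=[BusRd]  L2: P0=I P1=I P2=E  mem[L2]=80
11. P0: load  L0  bus=[-]  L0: P0=M P1=I P2=I  mem[L0]=4
12. P2: load  L5  bus=[BusRd]  L5: P0=I P1=S P2=S  mem[L5]=90
13. P1: load  L1  bus=[-]  L1: P0=S P1=S P2=S  mem[L1]=60
14. P1: load  L0  bus=[BusRd,Flush]  L0: P0=S P1=S P2=I  mem[L0]=35
15. P0: load  L0  bus=[-]  L0: P0=S P1=S P2=I  mem[L0]=35
16. P0: store L0 := 78  bus=[BusUpgr]  L0: P0=M P1=I P2=I  mem[L0]=35
17. P2: store L0 := 75  bus=[BusRdX,Flush]  L0: P0=I P1=I P2=M  mem[L0]=78
18. P0: store L2 := 92  bus=[BusRdX]  L2: P0=M P1=I P2=I  mem[L2]=80
19. P1: store L0 := 31  bus=[BusRdX,Flush]  L0: P0=I P1=M P2=I  mem[L0]=75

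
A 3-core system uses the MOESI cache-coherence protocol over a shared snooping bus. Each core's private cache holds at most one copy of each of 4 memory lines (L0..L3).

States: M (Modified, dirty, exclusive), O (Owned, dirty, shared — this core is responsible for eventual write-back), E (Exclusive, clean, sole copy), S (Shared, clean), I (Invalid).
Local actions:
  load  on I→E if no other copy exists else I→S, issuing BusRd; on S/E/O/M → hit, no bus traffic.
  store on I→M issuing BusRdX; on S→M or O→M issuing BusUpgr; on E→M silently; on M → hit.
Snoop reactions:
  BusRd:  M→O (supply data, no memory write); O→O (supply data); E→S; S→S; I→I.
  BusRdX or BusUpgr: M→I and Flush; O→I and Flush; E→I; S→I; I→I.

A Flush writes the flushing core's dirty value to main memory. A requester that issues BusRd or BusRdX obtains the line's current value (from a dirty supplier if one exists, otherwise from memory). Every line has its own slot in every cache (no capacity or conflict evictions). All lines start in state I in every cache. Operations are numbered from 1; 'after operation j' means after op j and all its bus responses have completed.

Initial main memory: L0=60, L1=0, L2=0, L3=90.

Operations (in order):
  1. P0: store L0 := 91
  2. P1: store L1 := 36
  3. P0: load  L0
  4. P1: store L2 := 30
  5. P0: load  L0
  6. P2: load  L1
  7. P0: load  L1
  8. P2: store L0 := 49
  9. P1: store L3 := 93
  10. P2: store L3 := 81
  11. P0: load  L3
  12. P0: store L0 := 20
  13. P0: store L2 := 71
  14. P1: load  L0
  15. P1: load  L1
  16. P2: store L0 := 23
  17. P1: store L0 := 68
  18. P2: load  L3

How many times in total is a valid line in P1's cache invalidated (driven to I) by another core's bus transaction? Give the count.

invalidations = 3

  op1 P0: store L0 := 91 → M/I/I on L0; bus BusRdX; mem=60
  op2 P1: store L1 := 36 → I/M/I on L1; bus BusRdX; mem=0
  op3 P0: load  L0 → M/I/I on L0; bus (none); mem=60
  op4 P1: store L2 := 30 → I/M/I on L2; bus BusRdX; mem=0
  op5 P0: load  L0 → M/I/I on L0; bus (none); mem=60
  op6 P2: load  L1 → I/O/S on L1; bus BusRd; mem=0
  op7 P0: load  L1 → S/O/S on L1; bus BusRd; mem=0
  op8 P2: store L0 := 49 → I/I/M on L0; bus BusRdX Flush; mem=91
  op9 P1: store L3 := 93 → I/M/I on L3; bus BusRdX; mem=90
  op10 P2: store L3 := 81 → I/I/M on L3; bus BusRdX Flush; mem=93
  op11 P0: load  L3 → S/I/O on L3; bus BusRd; mem=93
  op12 P0: store L0 := 20 → M/I/I on L0; bus BusRdX Flush; mem=49
  op13 P0: store L2 := 71 → M/I/I on L2; bus BusRdX Flush; mem=30
  op14 P1: load  L0 → O/S/I on L0; bus BusRd; mem=49
  op15 P1: load  L1 → S/O/S on L1; bus (none); mem=0
  op16 P2: store L0 := 23 → I/I/M on L0; bus BusRdX Flush; mem=20
  op17 P1: store L0 := 68 → I/M/I on L0; bus BusRdX Flush; mem=23
  op18 P2: load  L3 → S/I/O on L3; bus (none); mem=93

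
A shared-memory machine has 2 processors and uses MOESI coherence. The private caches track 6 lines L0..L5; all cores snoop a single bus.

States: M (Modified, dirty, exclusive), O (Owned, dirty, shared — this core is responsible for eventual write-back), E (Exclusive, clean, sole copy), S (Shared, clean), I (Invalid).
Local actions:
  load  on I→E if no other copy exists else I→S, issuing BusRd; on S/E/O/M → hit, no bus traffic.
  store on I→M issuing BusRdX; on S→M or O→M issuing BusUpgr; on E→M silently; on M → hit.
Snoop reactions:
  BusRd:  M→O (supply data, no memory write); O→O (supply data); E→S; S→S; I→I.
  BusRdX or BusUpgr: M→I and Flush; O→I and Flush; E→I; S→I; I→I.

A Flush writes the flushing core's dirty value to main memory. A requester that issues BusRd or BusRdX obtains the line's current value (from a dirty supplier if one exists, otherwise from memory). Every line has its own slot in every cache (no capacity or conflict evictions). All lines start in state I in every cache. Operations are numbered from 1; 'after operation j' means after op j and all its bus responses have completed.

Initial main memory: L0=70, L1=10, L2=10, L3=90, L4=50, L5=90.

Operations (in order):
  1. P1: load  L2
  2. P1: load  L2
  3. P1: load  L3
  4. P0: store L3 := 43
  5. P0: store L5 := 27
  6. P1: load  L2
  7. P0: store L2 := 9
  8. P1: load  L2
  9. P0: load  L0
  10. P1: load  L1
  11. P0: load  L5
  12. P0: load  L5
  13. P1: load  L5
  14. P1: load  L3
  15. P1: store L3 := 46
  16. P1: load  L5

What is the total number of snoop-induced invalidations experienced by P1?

invalidations = 2

[1] P1: load  L2 | P0:I, P1:E(10) | bus: BusRd
[2] P1: load  L2 | P0:I, P1:E(10) | bus: none
[3] P1: load  L3 | P0:I, P1:E(90) | bus: BusRd
[4] P0: store L3 := 43 | P0:M(43), P1:I | bus: BusRdX
[5] P0: store L5 := 27 | P0:M(27), P1:I | bus: BusRdX
[6] P1: load  L2 | P0:I, P1:E(10) | bus: none
[7] P0: store L2 := 9 | P0:M(9), P1:I | bus: BusRdX
[8] P1: load  L2 | P0:O(9), P1:S(9) | bus: BusRd
[9] P0: load  L0 | P0:E(70), P1:I | bus: BusRd
[10] P1: load  L1 | P0:I, P1:E(10) | bus: BusRd
[11] P0: load  L5 | P0:M(27), P1:I | bus: none
[12] P0: load  L5 | P0:M(27), P1:I | bus: none
[13] P1: load  L5 | P0:O(27), P1:S(27) | bus: BusRd
[14] P1: load  L3 | P0:O(43), P1:S(43) | bus: BusRd
[15] P1: store L3 := 46 | P0:I, P1:M(46) | bus: BusUpgr,Flush
[16] P1: load  L5 | P0:O(27), P1:S(27) | bus: none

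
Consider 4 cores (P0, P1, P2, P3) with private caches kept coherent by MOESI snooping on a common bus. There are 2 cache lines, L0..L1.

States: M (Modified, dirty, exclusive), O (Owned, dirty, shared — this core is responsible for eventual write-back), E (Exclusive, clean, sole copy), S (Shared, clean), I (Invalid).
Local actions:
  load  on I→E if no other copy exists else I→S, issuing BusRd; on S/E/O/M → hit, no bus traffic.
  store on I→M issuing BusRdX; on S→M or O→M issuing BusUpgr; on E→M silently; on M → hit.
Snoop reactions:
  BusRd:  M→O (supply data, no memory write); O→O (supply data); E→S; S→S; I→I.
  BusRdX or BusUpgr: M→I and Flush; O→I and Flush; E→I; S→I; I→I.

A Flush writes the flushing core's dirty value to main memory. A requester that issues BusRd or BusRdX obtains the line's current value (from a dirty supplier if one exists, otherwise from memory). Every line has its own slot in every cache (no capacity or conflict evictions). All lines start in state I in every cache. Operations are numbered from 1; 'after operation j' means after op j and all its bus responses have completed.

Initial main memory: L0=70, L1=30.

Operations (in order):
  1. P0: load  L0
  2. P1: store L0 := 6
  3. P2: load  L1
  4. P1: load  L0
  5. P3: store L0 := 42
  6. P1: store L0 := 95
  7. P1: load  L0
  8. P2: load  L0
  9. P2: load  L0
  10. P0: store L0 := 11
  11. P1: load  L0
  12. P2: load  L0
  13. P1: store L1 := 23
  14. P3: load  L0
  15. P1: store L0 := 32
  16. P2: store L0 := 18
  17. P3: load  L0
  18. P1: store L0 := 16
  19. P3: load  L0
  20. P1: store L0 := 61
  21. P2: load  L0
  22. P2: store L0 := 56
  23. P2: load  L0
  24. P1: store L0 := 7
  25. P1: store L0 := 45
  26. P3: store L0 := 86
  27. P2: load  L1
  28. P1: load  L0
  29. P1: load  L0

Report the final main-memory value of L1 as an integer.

[1] P0: load  L0 | P0:E(70), P1:I, P2:I, P3:I | bus: BusRd
[2] P1: store L0 := 6 | P0:I, P1:M(6), P2:I, P3:I | bus: BusRdX
[3] P2: load  L1 | P0:I, P1:I, P2:E(30), P3:I | bus: BusRd
[4] P1: load  L0 | P0:I, P1:M(6), P2:I, P3:I | bus: none
[5] P3: store L0 := 42 | P0:I, P1:I, P2:I, P3:M(42) | bus: BusRdX,Flush
[6] P1: store L0 := 95 | P0:I, P1:M(95), P2:I, P3:I | bus: BusRdX,Flush
[7] P1: load  L0 | P0:I, P1:M(95), P2:I, P3:I | bus: none
[8] P2: load  L0 | P0:I, P1:O(95), P2:S(95), P3:I | bus: BusRd
[9] P2: load  L0 | P0:I, P1:O(95), P2:S(95), P3:I | bus: none
[10] P0: store L0 := 11 | P0:M(11), P1:I, P2:I, P3:I | bus: BusRdX,Flush
[11] P1: load  L0 | P0:O(11), P1:S(11), P2:I, P3:I | bus: BusRd
[12] P2: load  L0 | P0:O(11), P1:S(11), P2:S(11), P3:I | bus: BusRd
[13] P1: store L1 := 23 | P0:I, P1:M(23), P2:I, P3:I | bus: BusRdX
[14] P3: load  L0 | P0:O(11), P1:S(11), P2:S(11), P3:S(11) | bus: BusRd
[15] P1: store L0 := 32 | P0:I, P1:M(32), P2:I, P3:I | bus: BusUpgr,Flush
[16] P2: store L0 := 18 | P0:I, P1:I, P2:M(18), P3:I | bus: BusRdX,Flush
[17] P3: load  L0 | P0:I, P1:I, P2:O(18), P3:S(18) | bus: BusRd
[18] P1: store L0 := 16 | P0:I, P1:M(16), P2:I, P3:I | bus: BusRdX,Flush
[19] P3: load  L0 | P0:I, P1:O(16), P2:I, P3:S(16) | bus: BusRd
[20] P1: store L0 := 61 | P0:I, P1:M(61), P2:I, P3:I | bus: BusUpgr
[21] P2: load  L0 | P0:I, P1:O(61), P2:S(61), P3:I | bus: BusRd
[22] P2: store L0 := 56 | P0:I, P1:I, P2:M(56), P3:I | bus: BusUpgr,Flush
[23] P2: load  L0 | P0:I, P1:I, P2:M(56), P3:I | bus: none
[24] P1: store L0 := 7 | P0:I, P1:M(7), P2:I, P3:I | bus: BusRdX,Flush
[25] P1: store L0 := 45 | P0:I, P1:M(45), P2:I, P3:I | bus: none
[26] P3: store L0 := 86 | P0:I, P1:I, P2:I, P3:M(86) | bus: BusRdX,Flush
[27] P2: load  L1 | P0:I, P1:O(23), P2:S(23), P3:I | bus: BusRd
[28] P1: load  L0 | P0:I, P1:S(86), P2:I, P3:O(86) | bus: BusRd
[29] P1: load  L0 | P0:I, P1:S(86), P2:I, P3:O(86) | bus: none

memory[L1] = 30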